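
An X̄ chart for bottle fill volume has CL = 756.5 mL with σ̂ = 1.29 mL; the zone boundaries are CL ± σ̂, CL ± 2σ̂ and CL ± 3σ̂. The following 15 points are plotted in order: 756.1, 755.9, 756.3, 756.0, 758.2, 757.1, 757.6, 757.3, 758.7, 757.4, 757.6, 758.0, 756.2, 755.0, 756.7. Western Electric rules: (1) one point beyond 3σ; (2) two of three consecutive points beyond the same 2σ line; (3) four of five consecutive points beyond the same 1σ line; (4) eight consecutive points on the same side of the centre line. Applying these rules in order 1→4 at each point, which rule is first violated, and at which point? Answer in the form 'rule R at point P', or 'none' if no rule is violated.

Zone of each point (C = within 1σ̂, B = 1σ̂–2σ̂, A = 2σ̂–3σ̂, * = beyond 3σ̂; sign = side of CL): 1:-C, 2:-C, 3:-C, 4:-C, 5:+B, 6:+C, 7:+C, 8:+C, 9:+B, 10:+C, 11:+C, 12:+B, 13:-C, 14:-B, 15:+C
Rule 4 (eight consecutive points on the same side of the centre line) is satisfied at point 12.

rule 4 at point 12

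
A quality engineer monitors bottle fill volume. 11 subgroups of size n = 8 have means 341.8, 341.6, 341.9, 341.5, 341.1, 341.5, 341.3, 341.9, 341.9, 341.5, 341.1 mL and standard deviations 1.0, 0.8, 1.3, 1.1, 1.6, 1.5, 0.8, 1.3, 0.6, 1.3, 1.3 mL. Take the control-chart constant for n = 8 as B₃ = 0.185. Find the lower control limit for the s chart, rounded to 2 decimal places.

0.21

s̄ = (1.0 + 0.8 + 1.3 + 1.1 + 1.6 + 1.5 + 0.8 + 1.3 + 0.6 + 1.3 + 1.3) / 11 = 1.1455
LCL_s = B₃·s̄ = 0.185 × 1.1455 = 0.2119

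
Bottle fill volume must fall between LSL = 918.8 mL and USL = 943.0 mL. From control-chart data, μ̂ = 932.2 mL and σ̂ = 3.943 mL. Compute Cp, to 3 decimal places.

1.023

Cp = (USL − LSL) / (6σ̂) = (943.0 − 918.8) / (6 × 3.943) = 24.2000 / 23.6580 = 1.0229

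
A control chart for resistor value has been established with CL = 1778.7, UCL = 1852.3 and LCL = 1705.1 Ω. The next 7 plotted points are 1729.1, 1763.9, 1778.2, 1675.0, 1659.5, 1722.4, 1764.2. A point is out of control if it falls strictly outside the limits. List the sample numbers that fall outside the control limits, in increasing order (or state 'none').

4, 5

Compare each point to [1705.1, 1852.3]: sample 4 = 1675.0 < LCL; sample 5 = 1659.5 < LCL.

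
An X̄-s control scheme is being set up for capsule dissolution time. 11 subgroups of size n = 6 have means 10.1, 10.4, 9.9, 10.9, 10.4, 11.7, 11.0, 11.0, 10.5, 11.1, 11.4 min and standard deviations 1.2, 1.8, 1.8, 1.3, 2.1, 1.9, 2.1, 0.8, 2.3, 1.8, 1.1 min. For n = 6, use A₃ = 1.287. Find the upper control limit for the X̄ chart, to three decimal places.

X̄̄ = (10.1 + 10.4 + 9.9 + 10.9 + 10.4 + 11.7 + 11.0 + 11.0 + 10.5 + 11.1 + 11.4) / 11 = 10.7636
s̄ = (1.2 + 1.8 + 1.8 + 1.3 + 2.1 + 1.9 + 2.1 + 0.8 + 2.3 + 1.8 + 1.1) / 11 = 1.6545
UCL = X̄̄ + A₃·s̄ = 10.7636 + 1.287 × 1.6545 = 12.8930

12.893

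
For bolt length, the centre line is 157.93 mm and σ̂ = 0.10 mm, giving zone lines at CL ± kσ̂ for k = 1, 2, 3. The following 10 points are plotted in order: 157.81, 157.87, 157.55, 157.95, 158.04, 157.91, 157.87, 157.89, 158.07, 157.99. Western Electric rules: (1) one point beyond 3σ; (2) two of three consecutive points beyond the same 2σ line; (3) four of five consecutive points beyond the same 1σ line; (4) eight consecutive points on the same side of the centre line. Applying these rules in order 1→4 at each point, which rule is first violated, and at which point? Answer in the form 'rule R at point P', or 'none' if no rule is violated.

rule 1 at point 3

Zone of each point (C = within 1σ̂, B = 1σ̂–2σ̂, A = 2σ̂–3σ̂, * = beyond 3σ̂; sign = side of CL): 1:-B, 2:-C, 3:-*, 4:+C, 5:+B, 6:-C, 7:-C, 8:-C, 9:+B, 10:+C
Rule 1 (one point beyond the 3σ limits) is satisfied at point 3.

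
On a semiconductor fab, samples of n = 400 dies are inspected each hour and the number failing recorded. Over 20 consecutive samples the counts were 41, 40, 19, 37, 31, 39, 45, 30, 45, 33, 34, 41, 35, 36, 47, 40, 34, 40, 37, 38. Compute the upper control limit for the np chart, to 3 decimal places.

54.505

p̄ = Σdᵢ / (k·n) = 742 / (20 × 400) = 0.09275
UCL = np̄ + 3·√(np̄(1−p̄)) = 37.1000 + 3 × √(37.1000×0.90725) = 37.1000 + 3 × 5.8016 = 54.5049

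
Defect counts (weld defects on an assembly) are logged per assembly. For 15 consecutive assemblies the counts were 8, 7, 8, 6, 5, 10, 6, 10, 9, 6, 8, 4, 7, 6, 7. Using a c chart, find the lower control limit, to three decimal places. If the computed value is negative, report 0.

0.000

c̄ = (8 + 7 + 8 + 6 + 5 + 10 + 6 + 10 + 9 + 6 + 8 + 4 + 7 + 6 + 7) / 15 = 107 / 15 = 7.1333
LCL = c̄ − 3√c̄ = 7.1333 − 3 × 2.6708 = -0.8792 → 0 (cannot be negative)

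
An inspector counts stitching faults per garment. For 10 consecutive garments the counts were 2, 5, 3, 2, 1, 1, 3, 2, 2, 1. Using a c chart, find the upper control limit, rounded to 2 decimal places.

6.65

c̄ = (2 + 5 + 3 + 2 + 1 + 1 + 3 + 2 + 2 + 1) / 10 = 22 / 10 = 2.2000
UCL = c̄ + 3√c̄ = 2.2000 + 3 × √2.2000 = 2.2000 + 3 × 1.4832 = 6.6497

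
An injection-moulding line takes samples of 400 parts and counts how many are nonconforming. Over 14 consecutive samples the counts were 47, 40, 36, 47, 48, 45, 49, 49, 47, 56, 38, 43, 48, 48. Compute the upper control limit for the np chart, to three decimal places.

p̄ = Σdᵢ / (k·n) = 641 / (14 × 400) = 0.11446
UCL = np̄ + 3·√(np̄(1−p̄)) = 45.7857 + 3 × √(45.7857×0.88554) = 45.7857 + 3 × 6.3675 = 64.8882

64.888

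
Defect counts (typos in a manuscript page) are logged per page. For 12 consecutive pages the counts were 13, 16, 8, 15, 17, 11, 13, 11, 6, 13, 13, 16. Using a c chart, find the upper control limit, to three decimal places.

c̄ = (13 + 16 + 8 + 15 + 17 + 11 + 13 + 11 + 6 + 13 + 13 + 16) / 12 = 152 / 12 = 12.6667
UCL = c̄ + 3√c̄ = 12.6667 + 3 × √12.6667 = 12.6667 + 3 × 3.5590 = 23.3437

23.344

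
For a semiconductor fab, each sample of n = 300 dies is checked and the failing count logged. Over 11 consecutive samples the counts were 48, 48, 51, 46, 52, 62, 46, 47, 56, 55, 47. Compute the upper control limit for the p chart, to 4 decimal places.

p̄ = Σdᵢ / (k·n) = 558 / (11 × 300) = 0.16909
UCL = p̄ + 3·√(p̄(1−p̄)/n) = 0.16909 + 3 × √(0.16909×0.83091/300) = 0.16909 + 3 × 0.02164 = 0.23401

0.2340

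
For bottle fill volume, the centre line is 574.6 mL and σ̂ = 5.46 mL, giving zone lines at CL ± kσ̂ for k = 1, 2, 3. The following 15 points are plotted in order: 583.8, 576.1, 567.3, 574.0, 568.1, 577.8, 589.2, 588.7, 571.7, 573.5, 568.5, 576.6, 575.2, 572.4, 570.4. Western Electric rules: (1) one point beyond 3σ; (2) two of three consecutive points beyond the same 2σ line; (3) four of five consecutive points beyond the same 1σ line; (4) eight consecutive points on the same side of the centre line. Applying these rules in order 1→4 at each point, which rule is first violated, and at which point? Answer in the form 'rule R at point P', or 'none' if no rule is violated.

rule 2 at point 8

Zone of each point (C = within 1σ̂, B = 1σ̂–2σ̂, A = 2σ̂–3σ̂, * = beyond 3σ̂; sign = side of CL): 1:+B, 2:+C, 3:-B, 4:-C, 5:-B, 6:+C, 7:+A, 8:+A, 9:-C, 10:-C, 11:-B, 12:+C, 13:+C, 14:-C, 15:-C
Rule 2 (two of three consecutive points beyond the same 2σ limit) is satisfied at point 8.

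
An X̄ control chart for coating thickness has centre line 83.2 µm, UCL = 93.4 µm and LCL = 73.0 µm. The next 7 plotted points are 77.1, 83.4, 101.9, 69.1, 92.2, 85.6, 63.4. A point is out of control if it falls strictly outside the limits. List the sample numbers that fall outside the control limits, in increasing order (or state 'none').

Compare each point to [73.0, 93.4]: sample 3 = 101.9 > UCL; sample 4 = 69.1 < LCL; sample 7 = 63.4 < LCL.

3, 4, 7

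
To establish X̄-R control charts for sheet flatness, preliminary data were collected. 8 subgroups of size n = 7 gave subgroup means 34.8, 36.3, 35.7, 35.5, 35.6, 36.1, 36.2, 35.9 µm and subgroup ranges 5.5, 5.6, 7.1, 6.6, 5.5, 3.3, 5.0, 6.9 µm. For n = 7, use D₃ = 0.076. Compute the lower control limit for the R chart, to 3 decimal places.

0.432

R̄ = (5.5 + 5.6 + 7.1 + 6.6 + 5.5 + 3.3 + 5.0 + 6.9) / 8 = 45.5000 / 8 = 5.6875
LCL_R = D₃·R̄ = 0.076 × 5.6875 = 0.4322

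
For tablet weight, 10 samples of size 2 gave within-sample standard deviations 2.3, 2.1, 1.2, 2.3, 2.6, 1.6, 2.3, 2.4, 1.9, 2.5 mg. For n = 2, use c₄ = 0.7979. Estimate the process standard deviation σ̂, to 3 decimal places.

s̄ = (2.3 + 2.1 + 1.2 + 2.3 + 2.6 + 1.6 + 2.3 + 2.4 + 1.9 + 2.5) / 10 = 2.1200
σ̂ = s̄ / c₄ = 2.1200 / 0.7979 = 2.6570

2.657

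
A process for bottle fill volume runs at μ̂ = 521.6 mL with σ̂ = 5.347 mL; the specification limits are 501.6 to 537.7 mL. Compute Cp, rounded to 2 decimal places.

Cp = (USL − LSL) / (6σ̂) = (537.7 − 501.6) / (6 × 5.347) = 36.1000 / 32.0820 = 1.1252

1.13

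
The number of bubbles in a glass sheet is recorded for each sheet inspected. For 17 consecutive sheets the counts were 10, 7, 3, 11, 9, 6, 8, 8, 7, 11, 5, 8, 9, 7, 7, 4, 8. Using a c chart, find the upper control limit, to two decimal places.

c̄ = (10 + 7 + 3 + 11 + 9 + 6 + 8 + 8 + 7 + 11 + 5 + 8 + 9 + 7 + 7 + 4 + 8) / 17 = 128 / 17 = 7.5294
UCL = c̄ + 3√c̄ = 7.5294 + 3 × √7.5294 = 7.5294 + 3 × 2.7440 = 15.7613

15.76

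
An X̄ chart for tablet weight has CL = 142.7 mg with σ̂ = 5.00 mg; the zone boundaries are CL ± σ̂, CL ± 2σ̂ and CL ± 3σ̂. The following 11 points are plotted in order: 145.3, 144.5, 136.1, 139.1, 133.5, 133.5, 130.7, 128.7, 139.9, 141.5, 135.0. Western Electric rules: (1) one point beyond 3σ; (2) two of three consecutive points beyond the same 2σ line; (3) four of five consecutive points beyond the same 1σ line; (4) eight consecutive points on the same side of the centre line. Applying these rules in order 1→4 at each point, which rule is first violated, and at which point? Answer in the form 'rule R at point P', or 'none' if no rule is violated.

Zone of each point (C = within 1σ̂, B = 1σ̂–2σ̂, A = 2σ̂–3σ̂, * = beyond 3σ̂; sign = side of CL): 1:+C, 2:+C, 3:-B, 4:-C, 5:-B, 6:-B, 7:-A, 8:-A, 9:-C, 10:-C, 11:-B
Rule 3 (four of five consecutive points beyond the same 1σ limit) is satisfied at point 7.

rule 3 at point 7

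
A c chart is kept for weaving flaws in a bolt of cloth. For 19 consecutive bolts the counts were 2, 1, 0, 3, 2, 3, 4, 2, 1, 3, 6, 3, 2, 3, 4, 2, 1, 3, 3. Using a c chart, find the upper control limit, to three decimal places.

7.295

c̄ = (2 + 1 + 0 + 3 + 2 + 3 + 4 + 2 + 1 + 3 + 6 + 3 + 2 + 3 + 4 + 2 + 1 + 3 + 3) / 19 = 48 / 19 = 2.5263
UCL = c̄ + 3√c̄ = 2.5263 + 3 × √2.5263 = 2.5263 + 3 × 1.5894 = 7.2946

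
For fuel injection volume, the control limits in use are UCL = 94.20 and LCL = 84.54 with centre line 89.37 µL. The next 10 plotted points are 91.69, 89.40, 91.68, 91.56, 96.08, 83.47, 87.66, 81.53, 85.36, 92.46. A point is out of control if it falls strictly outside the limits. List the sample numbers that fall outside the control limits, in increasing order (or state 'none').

5, 6, 8

Compare each point to [84.54, 94.20]: sample 5 = 96.08 > UCL; sample 6 = 83.47 < LCL; sample 8 = 81.53 < LCL.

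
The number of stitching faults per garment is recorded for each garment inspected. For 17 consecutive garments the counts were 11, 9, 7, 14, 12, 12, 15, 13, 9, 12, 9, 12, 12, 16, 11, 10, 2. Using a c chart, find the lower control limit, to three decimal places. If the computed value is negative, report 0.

c̄ = (11 + 9 + 7 + 14 + 12 + 12 + 15 + 13 + 9 + 12 + 9 + 12 + 12 + 16 + 11 + 10 + 2) / 17 = 186 / 17 = 10.9412
LCL = c̄ − 3√c̄ = 10.9412 − 3 × 3.3077 = 1.0179

1.018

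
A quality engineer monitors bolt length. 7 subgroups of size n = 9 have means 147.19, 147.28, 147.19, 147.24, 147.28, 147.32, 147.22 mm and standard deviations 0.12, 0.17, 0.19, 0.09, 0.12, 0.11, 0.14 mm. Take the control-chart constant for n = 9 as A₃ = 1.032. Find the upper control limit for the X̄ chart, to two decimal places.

147.38

X̄̄ = (147.19 + 147.28 + 147.19 + 147.24 + 147.28 + 147.32 + 147.22) / 7 = 147.2457
s̄ = (0.12 + 0.17 + 0.19 + 0.09 + 0.12 + 0.11 + 0.14) / 7 = 0.1343
UCL = X̄̄ + A₃·s̄ = 147.2457 + 1.032 × 0.1343 = 147.3843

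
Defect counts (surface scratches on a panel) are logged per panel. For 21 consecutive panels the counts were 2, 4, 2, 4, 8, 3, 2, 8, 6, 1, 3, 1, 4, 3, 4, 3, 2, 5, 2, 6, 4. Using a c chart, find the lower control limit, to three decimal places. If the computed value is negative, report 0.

c̄ = (2 + 4 + 2 + 4 + 8 + 3 + 2 + 8 + 6 + 1 + 3 + 1 + 4 + 3 + 4 + 3 + 2 + 5 + 2 + 6 + 4) / 21 = 77 / 21 = 3.6667
LCL = c̄ − 3√c̄ = 3.6667 − 3 × 1.9149 = -2.0779 → 0 (cannot be negative)

0.000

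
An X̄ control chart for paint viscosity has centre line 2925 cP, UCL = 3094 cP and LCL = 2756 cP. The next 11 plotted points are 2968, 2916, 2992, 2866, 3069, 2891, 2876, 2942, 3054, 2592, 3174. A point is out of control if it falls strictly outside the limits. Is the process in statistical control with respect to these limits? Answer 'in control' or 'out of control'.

out of control

Compare each point to [2756, 3094]: sample 10 = 2592 < LCL; sample 11 = 3174 > UCL.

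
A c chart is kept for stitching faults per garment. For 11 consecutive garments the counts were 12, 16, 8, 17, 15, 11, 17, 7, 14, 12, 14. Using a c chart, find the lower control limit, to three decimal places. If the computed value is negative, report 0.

c̄ = (12 + 16 + 8 + 17 + 15 + 11 + 17 + 7 + 14 + 12 + 14) / 11 = 143 / 11 = 13.0000
LCL = c̄ − 3√c̄ = 13.0000 − 3 × 3.6056 = 2.1833

2.183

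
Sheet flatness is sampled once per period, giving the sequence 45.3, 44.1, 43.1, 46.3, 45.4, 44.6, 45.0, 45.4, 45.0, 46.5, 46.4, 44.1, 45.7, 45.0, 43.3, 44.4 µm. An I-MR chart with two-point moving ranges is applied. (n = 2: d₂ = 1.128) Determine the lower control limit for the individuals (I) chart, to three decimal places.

41.908

X̄ = (45.3 + 44.1 + 43.1 + 46.3 + 45.4 + 44.6 + 45.0 + 45.4 + 45.0 + 46.5 + 46.4 + 44.1 + 45.7 + 45.0 + 43.3 + 44.4) / 16 = 44.9750
Moving ranges: 1.2, 1.0, 3.2, 0.9, 0.8, 0.4, 0.4, 0.4, 1.5, 0.1, 2.3, 1.6, 0.7, 1.7, 1.1; M̄R̄ = 17.3000 / 15 = 1.1533
LCL = X̄ − 3·M̄R̄/d₂ = 44.9750 − 3 × 1.1533 / 1.128 = 41.9076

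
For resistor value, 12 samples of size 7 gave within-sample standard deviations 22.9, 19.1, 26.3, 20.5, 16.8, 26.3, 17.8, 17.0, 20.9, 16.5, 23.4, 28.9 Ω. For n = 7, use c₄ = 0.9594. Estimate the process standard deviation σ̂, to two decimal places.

s̄ = (22.9 + 19.1 + 26.3 + 20.5 + 16.8 + 26.3 + 17.8 + 17.0 + 20.9 + 16.5 + 23.4 + 28.9) / 12 = 21.3667
σ̂ = s̄ / c₄ = 21.3667 / 0.9594 = 22.2709

22.27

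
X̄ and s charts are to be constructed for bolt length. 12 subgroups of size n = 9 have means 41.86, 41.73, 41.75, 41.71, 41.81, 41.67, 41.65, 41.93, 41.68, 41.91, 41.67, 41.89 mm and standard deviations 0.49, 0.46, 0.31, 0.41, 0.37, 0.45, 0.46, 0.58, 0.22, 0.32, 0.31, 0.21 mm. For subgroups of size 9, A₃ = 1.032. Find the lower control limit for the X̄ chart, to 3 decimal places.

41.377

X̄̄ = (41.86 + 41.73 + 41.75 + 41.71 + 41.81 + 41.67 + 41.65 + 41.93 + 41.68 + 41.91 + 41.67 + 41.89) / 12 = 41.7717
s̄ = (0.49 + 0.46 + 0.31 + 0.41 + 0.37 + 0.45 + 0.46 + 0.58 + 0.22 + 0.32 + 0.31 + 0.21) / 12 = 0.3825
LCL = X̄̄ − A₃·s̄ = 41.7717 − 1.032 × 0.3825 = 41.3769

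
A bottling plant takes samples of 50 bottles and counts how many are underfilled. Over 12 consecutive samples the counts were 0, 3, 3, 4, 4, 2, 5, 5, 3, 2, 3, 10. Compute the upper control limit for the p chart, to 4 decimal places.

0.1839

p̄ = Σdᵢ / (k·n) = 44 / (12 × 50) = 0.07333
UCL = p̄ + 3·√(p̄(1−p̄)/n) = 0.07333 + 3 × √(0.07333×0.92667/50) = 0.07333 + 3 × 0.03687 = 0.18393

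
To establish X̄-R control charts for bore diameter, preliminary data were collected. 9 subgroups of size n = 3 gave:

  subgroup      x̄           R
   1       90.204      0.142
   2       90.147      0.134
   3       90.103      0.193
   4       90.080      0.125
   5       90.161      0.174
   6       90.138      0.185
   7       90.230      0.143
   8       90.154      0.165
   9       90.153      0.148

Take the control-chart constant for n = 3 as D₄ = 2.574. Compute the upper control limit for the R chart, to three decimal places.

0.403

R̄ = (0.142 + 0.134 + 0.193 + 0.125 + 0.174 + 0.185 + 0.143 + 0.165 + 0.148) / 9 = 1.4090 / 9 = 0.1566
UCL_R = D₄·R̄ = 2.574 × 0.1566 = 0.4030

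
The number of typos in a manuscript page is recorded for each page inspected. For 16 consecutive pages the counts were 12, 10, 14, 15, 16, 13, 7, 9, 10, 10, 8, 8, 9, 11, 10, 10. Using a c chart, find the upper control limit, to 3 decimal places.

20.586

c̄ = (12 + 10 + 14 + 15 + 16 + 13 + 7 + 9 + 10 + 10 + 8 + 8 + 9 + 11 + 10 + 10) / 16 = 172 / 16 = 10.7500
UCL = c̄ + 3√c̄ = 10.7500 + 3 × √10.7500 = 10.7500 + 3 × 3.2787 = 20.5862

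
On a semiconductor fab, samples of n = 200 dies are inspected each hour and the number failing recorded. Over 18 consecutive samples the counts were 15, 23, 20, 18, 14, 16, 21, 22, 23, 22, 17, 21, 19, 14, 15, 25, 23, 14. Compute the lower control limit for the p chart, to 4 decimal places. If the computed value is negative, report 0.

0.0328

p̄ = Σdᵢ / (k·n) = 342 / (18 × 200) = 0.09500
LCL = p̄ − 3·√(p̄(1−p̄)/n) = 0.09500 − 3 × 0.02073 = 0.03280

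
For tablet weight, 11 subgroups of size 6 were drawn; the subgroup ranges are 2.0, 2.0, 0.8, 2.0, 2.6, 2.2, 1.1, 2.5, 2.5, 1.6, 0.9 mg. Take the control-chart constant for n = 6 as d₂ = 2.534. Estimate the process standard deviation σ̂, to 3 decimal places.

R̄ = (2.0 + 2.0 + 0.8 + 2.0 + 2.6 + 2.2 + 1.1 + 2.5 + 2.5 + 1.6 + 0.9) / 11 = 1.8364
σ̂ = R̄ / d₂ = 1.8364 / 2.534 = 0.7247

0.725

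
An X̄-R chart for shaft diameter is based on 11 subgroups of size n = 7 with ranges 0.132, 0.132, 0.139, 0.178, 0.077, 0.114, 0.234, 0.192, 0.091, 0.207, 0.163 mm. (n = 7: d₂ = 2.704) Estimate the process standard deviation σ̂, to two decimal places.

R̄ = (0.132 + 0.132 + 0.139 + 0.178 + 0.077 + 0.114 + 0.234 + 0.192 + 0.091 + 0.207 + 0.163) / 11 = 0.1508
σ̂ = R̄ / d₂ = 0.1508 / 2.704 = 0.0558

0.06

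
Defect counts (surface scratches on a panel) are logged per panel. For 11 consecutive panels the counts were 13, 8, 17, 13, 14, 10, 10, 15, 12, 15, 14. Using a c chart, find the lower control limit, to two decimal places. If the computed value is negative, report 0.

2.08

c̄ = (13 + 8 + 17 + 13 + 14 + 10 + 10 + 15 + 12 + 15 + 14) / 11 = 141 / 11 = 12.8182
LCL = c̄ − 3√c̄ = 12.8182 − 3 × 3.5802 = 2.0774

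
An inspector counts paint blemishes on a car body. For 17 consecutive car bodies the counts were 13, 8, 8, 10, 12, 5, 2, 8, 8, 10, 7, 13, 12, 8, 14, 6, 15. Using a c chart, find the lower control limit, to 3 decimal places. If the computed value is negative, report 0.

0.178

c̄ = (13 + 8 + 8 + 10 + 12 + 5 + 2 + 8 + 8 + 10 + 7 + 13 + 12 + 8 + 14 + 6 + 15) / 17 = 159 / 17 = 9.3529
LCL = c̄ − 3√c̄ = 9.3529 − 3 × 3.0583 = 0.1782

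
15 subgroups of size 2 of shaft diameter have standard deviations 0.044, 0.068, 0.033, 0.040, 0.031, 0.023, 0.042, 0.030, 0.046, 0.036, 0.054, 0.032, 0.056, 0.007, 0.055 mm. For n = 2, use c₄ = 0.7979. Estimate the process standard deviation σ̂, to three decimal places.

s̄ = (0.044 + 0.068 + 0.033 + 0.040 + 0.031 + 0.023 + 0.042 + 0.030 + 0.046 + 0.036 + 0.054 + 0.032 + 0.056 + 0.007 + 0.055) / 15 = 0.0398
σ̂ = s̄ / c₄ = 0.0398 / 0.7979 = 0.0499

0.050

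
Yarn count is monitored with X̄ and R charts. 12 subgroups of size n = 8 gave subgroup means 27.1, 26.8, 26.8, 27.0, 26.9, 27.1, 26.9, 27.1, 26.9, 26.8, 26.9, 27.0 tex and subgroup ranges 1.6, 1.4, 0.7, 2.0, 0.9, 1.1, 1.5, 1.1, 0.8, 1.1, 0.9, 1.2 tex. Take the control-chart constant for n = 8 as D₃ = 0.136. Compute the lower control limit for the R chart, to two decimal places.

R̄ = (1.6 + 1.4 + 0.7 + 2.0 + 0.9 + 1.1 + 1.5 + 1.1 + 0.8 + 1.1 + 0.9 + 1.2) / 12 = 14.3000 / 12 = 1.1917
LCL_R = D₃·R̄ = 0.136 × 1.1917 = 0.1621

0.16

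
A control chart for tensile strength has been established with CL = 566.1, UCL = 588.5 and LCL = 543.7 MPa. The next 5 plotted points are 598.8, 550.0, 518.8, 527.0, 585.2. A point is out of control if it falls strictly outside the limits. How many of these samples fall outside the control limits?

Compare each point to [543.7, 588.5]: sample 1 = 598.8 > UCL; sample 3 = 518.8 < LCL; sample 4 = 527.0 < LCL.

3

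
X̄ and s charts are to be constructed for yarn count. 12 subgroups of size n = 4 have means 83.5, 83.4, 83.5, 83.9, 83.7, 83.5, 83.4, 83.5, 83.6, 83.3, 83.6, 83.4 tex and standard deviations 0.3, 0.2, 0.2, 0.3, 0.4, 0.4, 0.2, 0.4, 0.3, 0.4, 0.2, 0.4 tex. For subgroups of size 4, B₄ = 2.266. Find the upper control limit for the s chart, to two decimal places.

0.70

s̄ = (0.3 + 0.2 + 0.2 + 0.3 + 0.4 + 0.4 + 0.2 + 0.4 + 0.3 + 0.4 + 0.2 + 0.4) / 12 = 0.3083
UCL_s = B₄·s̄ = 2.266 × 0.3083 = 0.6987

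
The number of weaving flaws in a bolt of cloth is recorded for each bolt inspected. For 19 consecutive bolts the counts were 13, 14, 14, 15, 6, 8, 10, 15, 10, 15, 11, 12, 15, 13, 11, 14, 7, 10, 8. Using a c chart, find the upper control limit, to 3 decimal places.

c̄ = (13 + 14 + 14 + 15 + 6 + 8 + 10 + 15 + 10 + 15 + 11 + 12 + 15 + 13 + 11 + 14 + 7 + 10 + 8) / 19 = 221 / 19 = 11.6316
UCL = c̄ + 3√c̄ = 11.6316 + 3 × √11.6316 = 11.6316 + 3 × 3.4105 = 21.8631

21.863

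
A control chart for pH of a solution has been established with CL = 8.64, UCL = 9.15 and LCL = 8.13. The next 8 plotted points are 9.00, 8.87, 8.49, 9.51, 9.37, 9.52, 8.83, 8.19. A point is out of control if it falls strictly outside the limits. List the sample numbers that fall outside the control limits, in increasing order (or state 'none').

Compare each point to [8.13, 9.15]: sample 4 = 9.51 > UCL; sample 5 = 9.37 > UCL; sample 6 = 9.52 > UCL.

4, 5, 6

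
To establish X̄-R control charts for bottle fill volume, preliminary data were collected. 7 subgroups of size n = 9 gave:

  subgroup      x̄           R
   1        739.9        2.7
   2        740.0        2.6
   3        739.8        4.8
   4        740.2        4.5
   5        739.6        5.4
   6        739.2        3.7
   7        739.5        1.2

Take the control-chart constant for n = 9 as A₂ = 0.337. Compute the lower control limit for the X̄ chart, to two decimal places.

738.54

X̄̄ = (739.9 + 740.0 + 739.8 + 740.2 + 739.6 + 739.2 + 739.5) / 7 = 5178.2000 / 7 = 739.7429
R̄ = (2.7 + 2.6 + 4.8 + 4.5 + 5.4 + 3.7 + 1.2) / 7 = 24.9000 / 7 = 3.5571
LCL = X̄̄ − A₂·R̄ = 739.7429 − 0.337 × 3.5571 = 738.5441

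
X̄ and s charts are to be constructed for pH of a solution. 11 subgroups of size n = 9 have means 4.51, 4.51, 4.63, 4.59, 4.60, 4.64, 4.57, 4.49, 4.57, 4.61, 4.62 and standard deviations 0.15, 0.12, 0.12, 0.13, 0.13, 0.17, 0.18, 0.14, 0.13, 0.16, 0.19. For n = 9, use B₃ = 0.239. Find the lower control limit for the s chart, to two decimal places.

s̄ = (0.15 + 0.12 + 0.12 + 0.13 + 0.13 + 0.17 + 0.18 + 0.14 + 0.13 + 0.16 + 0.19) / 11 = 0.1473
LCL_s = B₃·s̄ = 0.239 × 0.1473 = 0.0352

0.04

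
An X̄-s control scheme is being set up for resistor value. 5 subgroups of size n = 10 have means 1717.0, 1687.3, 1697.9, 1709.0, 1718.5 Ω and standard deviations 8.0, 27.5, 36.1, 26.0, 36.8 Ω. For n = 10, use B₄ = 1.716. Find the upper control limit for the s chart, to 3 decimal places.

s̄ = (8.0 + 27.5 + 36.1 + 26.0 + 36.8) / 5 = 26.8800
UCL_s = B₄·s̄ = 1.716 × 26.8800 = 46.1261

46.126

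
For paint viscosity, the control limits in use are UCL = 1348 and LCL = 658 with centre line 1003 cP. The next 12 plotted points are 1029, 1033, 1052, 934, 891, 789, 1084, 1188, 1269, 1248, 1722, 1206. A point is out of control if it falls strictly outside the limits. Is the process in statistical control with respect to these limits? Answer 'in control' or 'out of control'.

out of control

Compare each point to [658, 1348]: sample 11 = 1722 > UCL.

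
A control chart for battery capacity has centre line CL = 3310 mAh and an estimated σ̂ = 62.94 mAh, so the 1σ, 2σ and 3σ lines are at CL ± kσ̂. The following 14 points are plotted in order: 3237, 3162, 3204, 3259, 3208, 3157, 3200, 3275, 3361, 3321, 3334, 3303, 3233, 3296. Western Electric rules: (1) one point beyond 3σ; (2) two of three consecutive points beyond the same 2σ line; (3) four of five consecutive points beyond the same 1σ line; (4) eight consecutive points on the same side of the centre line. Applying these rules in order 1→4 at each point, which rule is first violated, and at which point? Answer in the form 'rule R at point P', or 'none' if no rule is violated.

rule 3 at point 5

Zone of each point (C = within 1σ̂, B = 1σ̂–2σ̂, A = 2σ̂–3σ̂, * = beyond 3σ̂; sign = side of CL): 1:-B, 2:-A, 3:-B, 4:-C, 5:-B, 6:-A, 7:-B, 8:-C, 9:+C, 10:+C, 11:+C, 12:-C, 13:-B, 14:-C
Rule 3 (four of five consecutive points beyond the same 1σ limit) is satisfied at point 5.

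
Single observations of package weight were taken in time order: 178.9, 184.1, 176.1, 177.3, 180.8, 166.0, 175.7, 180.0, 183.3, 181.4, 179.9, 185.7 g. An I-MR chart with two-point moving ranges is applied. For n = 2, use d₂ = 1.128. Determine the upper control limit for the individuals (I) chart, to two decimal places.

X̄ = (178.9 + 184.1 + 176.1 + 177.3 + 180.8 + 166.0 + 175.7 + 180.0 + 183.3 + 181.4 + 179.9 + 185.7) / 12 = 179.1000
Moving ranges: 5.2, 8.0, 1.2, 3.5, 14.8, 9.7, 4.3, 3.3, 1.9, 1.5, 5.8; M̄R̄ = 59.2000 / 11 = 5.3818
UCL = X̄ + 3·M̄R̄/d₂ = 179.1000 + 3 × 5.3818 / 1.128 = 193.4133

193.41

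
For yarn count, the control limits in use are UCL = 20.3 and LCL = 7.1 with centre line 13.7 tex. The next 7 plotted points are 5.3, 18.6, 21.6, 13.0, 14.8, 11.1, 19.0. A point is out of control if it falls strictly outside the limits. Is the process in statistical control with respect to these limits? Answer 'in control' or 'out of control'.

out of control

Compare each point to [7.1, 20.3]: sample 1 = 5.3 < LCL; sample 3 = 21.6 > UCL.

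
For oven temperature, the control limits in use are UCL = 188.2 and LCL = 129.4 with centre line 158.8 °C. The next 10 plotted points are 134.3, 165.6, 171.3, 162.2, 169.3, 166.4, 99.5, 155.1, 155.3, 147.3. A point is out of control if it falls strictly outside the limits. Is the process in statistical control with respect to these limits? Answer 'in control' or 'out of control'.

out of control

Compare each point to [129.4, 188.2]: sample 7 = 99.5 < LCL.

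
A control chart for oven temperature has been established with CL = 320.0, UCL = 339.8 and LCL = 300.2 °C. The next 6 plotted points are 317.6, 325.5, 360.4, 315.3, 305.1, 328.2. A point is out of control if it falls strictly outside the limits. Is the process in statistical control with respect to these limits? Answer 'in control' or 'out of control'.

Compare each point to [300.2, 339.8]: sample 3 = 360.4 > UCL.

out of control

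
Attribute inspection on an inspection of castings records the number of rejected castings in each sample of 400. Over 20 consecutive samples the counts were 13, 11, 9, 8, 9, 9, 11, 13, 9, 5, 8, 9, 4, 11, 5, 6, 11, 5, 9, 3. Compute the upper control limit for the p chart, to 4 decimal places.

p̄ = Σdᵢ / (k·n) = 168 / (20 × 400) = 0.02100
UCL = p̄ + 3·√(p̄(1−p̄)/n) = 0.02100 + 3 × √(0.02100×0.97900/400) = 0.02100 + 3 × 0.00717 = 0.04251

0.0425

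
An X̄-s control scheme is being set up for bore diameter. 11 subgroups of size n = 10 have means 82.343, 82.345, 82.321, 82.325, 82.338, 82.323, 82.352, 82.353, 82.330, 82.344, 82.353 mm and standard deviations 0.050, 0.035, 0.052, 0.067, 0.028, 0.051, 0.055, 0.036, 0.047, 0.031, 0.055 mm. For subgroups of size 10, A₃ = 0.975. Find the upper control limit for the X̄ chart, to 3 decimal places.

82.384

X̄̄ = (82.343 + 82.345 + 82.321 + 82.325 + 82.338 + 82.323 + 82.352 + 82.353 + 82.330 + 82.344 + 82.353) / 11 = 82.3388
s̄ = (0.050 + 0.035 + 0.052 + 0.067 + 0.028 + 0.051 + 0.055 + 0.036 + 0.047 + 0.031 + 0.055) / 11 = 0.0461
UCL = X̄̄ + A₃·s̄ = 82.3388 + 0.975 × 0.0461 = 82.3838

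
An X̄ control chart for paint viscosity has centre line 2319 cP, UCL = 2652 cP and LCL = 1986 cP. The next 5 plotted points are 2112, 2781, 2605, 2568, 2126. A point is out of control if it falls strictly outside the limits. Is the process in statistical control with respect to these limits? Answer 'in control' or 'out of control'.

Compare each point to [1986, 2652]: sample 2 = 2781 > UCL.

out of control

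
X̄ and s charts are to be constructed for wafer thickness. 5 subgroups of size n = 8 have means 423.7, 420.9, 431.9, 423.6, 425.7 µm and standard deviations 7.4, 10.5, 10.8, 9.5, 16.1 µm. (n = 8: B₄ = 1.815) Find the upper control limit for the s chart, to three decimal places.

19.711

s̄ = (7.4 + 10.5 + 10.8 + 9.5 + 16.1) / 5 = 10.8600
UCL_s = B₄·s̄ = 1.815 × 10.8600 = 19.7109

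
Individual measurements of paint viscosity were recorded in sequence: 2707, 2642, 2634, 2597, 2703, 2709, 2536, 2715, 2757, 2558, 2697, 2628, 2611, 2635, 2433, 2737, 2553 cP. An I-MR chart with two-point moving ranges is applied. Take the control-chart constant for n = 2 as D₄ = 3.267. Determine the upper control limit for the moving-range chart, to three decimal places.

Moving ranges: 65, 8, 37, 106, 6, 173, 179, 42, 199, 139, 69, 17, 24, 202, 304, 184; M̄R̄ = 1754.0000 / 16 = 109.6250
UCL_MR = D₄·M̄R̄ = 3.267 × 109.6250 = 358.1449

358.145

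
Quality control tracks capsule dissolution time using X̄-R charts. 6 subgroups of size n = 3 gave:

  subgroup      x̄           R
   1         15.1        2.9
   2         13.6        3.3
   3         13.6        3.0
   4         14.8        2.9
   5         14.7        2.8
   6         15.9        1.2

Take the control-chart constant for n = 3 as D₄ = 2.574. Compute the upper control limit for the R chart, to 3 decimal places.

6.907

R̄ = (2.9 + 3.3 + 3.0 + 2.9 + 2.8 + 1.2) / 6 = 16.1000 / 6 = 2.6833
UCL_R = D₄·R̄ = 2.574 × 2.6833 = 6.9069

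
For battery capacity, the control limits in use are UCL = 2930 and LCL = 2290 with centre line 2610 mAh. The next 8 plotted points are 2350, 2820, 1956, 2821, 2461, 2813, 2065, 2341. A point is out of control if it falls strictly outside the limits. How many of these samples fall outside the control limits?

2

Compare each point to [2290, 2930]: sample 3 = 1956 < LCL; sample 7 = 2065 < LCL.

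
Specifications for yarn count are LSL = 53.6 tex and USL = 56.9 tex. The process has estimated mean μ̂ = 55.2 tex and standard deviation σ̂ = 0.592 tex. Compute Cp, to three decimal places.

0.929

Cp = (USL − LSL) / (6σ̂) = (56.9 − 53.6) / (6 × 0.592) = 3.3000 / 3.5520 = 0.9291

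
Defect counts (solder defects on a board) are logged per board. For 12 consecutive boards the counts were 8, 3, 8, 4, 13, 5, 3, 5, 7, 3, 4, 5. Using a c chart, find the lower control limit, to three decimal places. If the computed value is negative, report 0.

0.000

c̄ = (8 + 3 + 8 + 4 + 13 + 5 + 3 + 5 + 7 + 3 + 4 + 5) / 12 = 68 / 12 = 5.6667
LCL = c̄ − 3√c̄ = 5.6667 − 3 × 2.3805 = -1.4748 → 0 (cannot be negative)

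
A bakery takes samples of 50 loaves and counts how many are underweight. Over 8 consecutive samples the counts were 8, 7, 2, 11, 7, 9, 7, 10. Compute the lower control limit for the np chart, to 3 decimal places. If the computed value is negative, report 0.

0.000

p̄ = Σdᵢ / (k·n) = 61 / (8 × 50) = 0.15250
LCL = np̄ − 3·√(np̄(1−p̄)) = 7.6250 − 3 × 2.5421 = -0.0012 → 0 (negative, so LCL = 0)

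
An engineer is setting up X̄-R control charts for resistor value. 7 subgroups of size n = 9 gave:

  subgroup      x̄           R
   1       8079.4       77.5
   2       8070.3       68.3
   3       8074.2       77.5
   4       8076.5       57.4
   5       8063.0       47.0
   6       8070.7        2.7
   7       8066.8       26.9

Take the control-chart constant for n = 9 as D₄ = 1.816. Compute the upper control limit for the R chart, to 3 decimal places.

R̄ = (77.5 + 68.3 + 77.5 + 57.4 + 47.0 + 2.7 + 26.9) / 7 = 357.3000 / 7 = 51.0429
UCL_R = D₄·R̄ = 1.816 × 51.0429 = 92.6938

92.694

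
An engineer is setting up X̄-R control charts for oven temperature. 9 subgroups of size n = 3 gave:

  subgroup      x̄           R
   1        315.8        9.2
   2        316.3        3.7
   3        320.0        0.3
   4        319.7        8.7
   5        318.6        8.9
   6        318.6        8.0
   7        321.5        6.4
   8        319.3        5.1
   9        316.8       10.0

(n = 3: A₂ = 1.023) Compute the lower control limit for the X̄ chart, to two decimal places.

X̄̄ = (315.8 + 316.3 + 320.0 + 319.7 + 318.6 + 318.6 + 321.5 + 319.3 + 316.8) / 9 = 2866.6000 / 9 = 318.5111
R̄ = (9.2 + 3.7 + 0.3 + 8.7 + 8.9 + 8.0 + 6.4 + 5.1 + 10.0) / 9 = 60.3000 / 9 = 6.7000
LCL = X̄̄ − A₂·R̄ = 318.5111 − 1.023 × 6.7000 = 311.6570

311.66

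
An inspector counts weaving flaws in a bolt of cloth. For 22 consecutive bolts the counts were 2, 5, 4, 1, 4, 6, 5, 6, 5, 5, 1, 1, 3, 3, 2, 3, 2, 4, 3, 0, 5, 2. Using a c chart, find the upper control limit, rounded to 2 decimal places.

c̄ = (2 + 5 + 4 + 1 + 4 + 6 + 5 + 6 + 5 + 5 + 1 + 1 + 3 + 3 + 2 + 3 + 2 + 4 + 3 + 0 + 5 + 2) / 22 = 72 / 22 = 3.2727
UCL = c̄ + 3√c̄ = 3.2727 + 3 × √3.2727 = 3.2727 + 3 × 1.8091 = 8.6999

8.70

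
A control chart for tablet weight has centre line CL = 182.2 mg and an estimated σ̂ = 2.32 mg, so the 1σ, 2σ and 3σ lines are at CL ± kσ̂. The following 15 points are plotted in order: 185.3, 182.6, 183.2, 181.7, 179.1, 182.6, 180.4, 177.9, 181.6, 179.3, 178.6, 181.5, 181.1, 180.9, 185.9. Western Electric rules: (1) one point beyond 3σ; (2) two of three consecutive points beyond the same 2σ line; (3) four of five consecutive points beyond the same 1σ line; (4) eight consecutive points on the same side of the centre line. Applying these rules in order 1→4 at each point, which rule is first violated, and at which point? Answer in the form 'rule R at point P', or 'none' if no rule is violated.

Zone of each point (C = within 1σ̂, B = 1σ̂–2σ̂, A = 2σ̂–3σ̂, * = beyond 3σ̂; sign = side of CL): 1:+B, 2:+C, 3:+C, 4:-C, 5:-B, 6:+C, 7:-C, 8:-B, 9:-C, 10:-B, 11:-B, 12:-C, 13:-C, 14:-C, 15:+B
Rule 4 (eight consecutive points on the same side of the centre line) is satisfied at point 14.

rule 4 at point 14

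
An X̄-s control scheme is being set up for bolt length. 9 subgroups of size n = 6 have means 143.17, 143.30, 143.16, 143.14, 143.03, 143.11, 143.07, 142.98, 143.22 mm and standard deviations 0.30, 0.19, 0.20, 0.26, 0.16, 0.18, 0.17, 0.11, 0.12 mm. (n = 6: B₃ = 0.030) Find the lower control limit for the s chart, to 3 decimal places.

0.006

s̄ = (0.30 + 0.19 + 0.20 + 0.26 + 0.16 + 0.18 + 0.17 + 0.11 + 0.12) / 9 = 0.1878
LCL_s = B₃·s̄ = 0.030 × 0.1878 = 0.0056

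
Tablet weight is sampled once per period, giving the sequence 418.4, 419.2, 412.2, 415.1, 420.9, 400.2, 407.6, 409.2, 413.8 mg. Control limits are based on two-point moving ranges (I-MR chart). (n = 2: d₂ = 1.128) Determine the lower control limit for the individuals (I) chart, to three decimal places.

396.067

X̄ = (418.4 + 419.2 + 412.2 + 415.1 + 420.9 + 400.2 + 407.6 + 409.2 + 413.8) / 9 = 412.9556
Moving ranges: 0.8, 7.0, 2.9, 5.8, 20.7, 7.4, 1.6, 4.6; M̄R̄ = 50.8000 / 8 = 6.3500
LCL = X̄ − 3·M̄R̄/d₂ = 412.9556 − 3 × 6.3500 / 1.128 = 396.0673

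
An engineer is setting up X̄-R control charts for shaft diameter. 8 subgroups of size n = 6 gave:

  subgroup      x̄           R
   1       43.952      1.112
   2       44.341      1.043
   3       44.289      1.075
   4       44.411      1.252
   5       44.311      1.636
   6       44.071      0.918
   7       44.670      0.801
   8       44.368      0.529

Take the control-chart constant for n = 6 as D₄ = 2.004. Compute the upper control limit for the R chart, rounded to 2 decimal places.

2.10

R̄ = (1.112 + 1.043 + 1.075 + 1.252 + 1.636 + 0.918 + 0.801 + 0.529) / 8 = 8.3660 / 8 = 1.0457
UCL_R = D₄·R̄ = 2.004 × 1.0457 = 2.0957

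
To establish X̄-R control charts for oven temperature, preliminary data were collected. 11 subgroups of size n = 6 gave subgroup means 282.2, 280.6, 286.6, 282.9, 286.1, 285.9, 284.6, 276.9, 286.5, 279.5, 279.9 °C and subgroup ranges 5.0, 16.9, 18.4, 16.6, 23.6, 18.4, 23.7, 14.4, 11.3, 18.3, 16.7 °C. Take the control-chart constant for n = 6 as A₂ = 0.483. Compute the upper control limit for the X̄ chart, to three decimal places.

X̄̄ = (282.2 + 280.6 + 286.6 + 282.9 + 286.1 + 285.9 + 284.6 + 276.9 + 286.5 + 279.5 + 279.9) / 11 = 3111.7000 / 11 = 282.8818
R̄ = (5.0 + 16.9 + 18.4 + 16.6 + 23.6 + 18.4 + 23.7 + 14.4 + 11.3 + 18.3 + 16.7) / 11 = 183.3000 / 11 = 16.6636
UCL = X̄̄ + A₂·R̄ = 282.8818 + 0.483 × 16.6636 = 290.9304

290.930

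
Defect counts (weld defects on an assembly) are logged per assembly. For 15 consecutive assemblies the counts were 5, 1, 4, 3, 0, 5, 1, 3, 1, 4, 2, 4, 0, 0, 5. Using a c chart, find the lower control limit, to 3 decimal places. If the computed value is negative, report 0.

c̄ = (5 + 1 + 4 + 3 + 0 + 5 + 1 + 3 + 1 + 4 + 2 + 4 + 0 + 0 + 5) / 15 = 38 / 15 = 2.5333
LCL = c̄ − 3√c̄ = 2.5333 − 3 × 1.5916 = -2.2416 → 0 (cannot be negative)

0.000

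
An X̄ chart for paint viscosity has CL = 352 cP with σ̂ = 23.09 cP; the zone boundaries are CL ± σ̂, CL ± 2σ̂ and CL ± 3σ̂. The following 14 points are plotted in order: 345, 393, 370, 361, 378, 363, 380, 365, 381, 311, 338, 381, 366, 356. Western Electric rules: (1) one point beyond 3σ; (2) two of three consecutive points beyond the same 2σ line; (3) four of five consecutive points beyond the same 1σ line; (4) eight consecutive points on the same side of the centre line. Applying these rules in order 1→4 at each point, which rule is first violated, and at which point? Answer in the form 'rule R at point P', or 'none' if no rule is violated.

Zone of each point (C = within 1σ̂, B = 1σ̂–2σ̂, A = 2σ̂–3σ̂, * = beyond 3σ̂; sign = side of CL): 1:-C, 2:+B, 3:+C, 4:+C, 5:+B, 6:+C, 7:+B, 8:+C, 9:+B, 10:-B, 11:-C, 12:+B, 13:+C, 14:+C
Rule 4 (eight consecutive points on the same side of the centre line) is satisfied at point 9.

rule 4 at point 9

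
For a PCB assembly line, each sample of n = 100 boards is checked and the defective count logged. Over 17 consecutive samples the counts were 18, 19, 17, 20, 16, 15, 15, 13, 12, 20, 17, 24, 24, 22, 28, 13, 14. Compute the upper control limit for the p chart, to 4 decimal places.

0.2960

p̄ = Σdᵢ / (k·n) = 307 / (17 × 100) = 0.18059
UCL = p̄ + 3·√(p̄(1−p̄)/n) = 0.18059 + 3 × √(0.18059×0.81941/100) = 0.18059 + 3 × 0.03847 = 0.29599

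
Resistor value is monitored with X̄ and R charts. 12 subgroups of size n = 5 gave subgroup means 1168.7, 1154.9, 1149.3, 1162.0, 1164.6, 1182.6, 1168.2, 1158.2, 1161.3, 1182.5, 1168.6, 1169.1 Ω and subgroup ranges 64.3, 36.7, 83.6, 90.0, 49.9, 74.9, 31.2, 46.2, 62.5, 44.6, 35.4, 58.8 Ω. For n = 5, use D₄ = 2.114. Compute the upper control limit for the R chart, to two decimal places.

119.46

R̄ = (64.3 + 36.7 + 83.6 + 90.0 + 49.9 + 74.9 + 31.2 + 46.2 + 62.5 + 44.6 + 35.4 + 58.8) / 12 = 678.1000 / 12 = 56.5083
UCL_R = D₄·R̄ = 2.114 × 56.5083 = 119.4586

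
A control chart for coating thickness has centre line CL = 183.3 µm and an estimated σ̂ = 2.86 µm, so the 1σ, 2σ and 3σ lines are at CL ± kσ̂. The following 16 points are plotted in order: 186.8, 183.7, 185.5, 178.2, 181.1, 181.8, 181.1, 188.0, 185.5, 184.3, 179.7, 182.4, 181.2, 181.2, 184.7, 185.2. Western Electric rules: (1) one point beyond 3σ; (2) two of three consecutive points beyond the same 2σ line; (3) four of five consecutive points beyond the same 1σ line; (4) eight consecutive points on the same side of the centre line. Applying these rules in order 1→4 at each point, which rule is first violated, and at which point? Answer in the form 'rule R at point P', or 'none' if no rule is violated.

Zone of each point (C = within 1σ̂, B = 1σ̂–2σ̂, A = 2σ̂–3σ̂, * = beyond 3σ̂; sign = side of CL): 1:+B, 2:+C, 3:+C, 4:-B, 5:-C, 6:-C, 7:-C, 8:+B, 9:+C, 10:+C, 11:-B, 12:-C, 13:-C, 14:-C, 15:+C, 16:+C
No rule fires across all 16 points.

none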